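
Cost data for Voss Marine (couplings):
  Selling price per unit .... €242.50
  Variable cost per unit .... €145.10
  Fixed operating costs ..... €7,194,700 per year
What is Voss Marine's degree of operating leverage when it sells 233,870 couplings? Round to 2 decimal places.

1.46

Contribution at this volume is 233,870 × €97.40 = €22,778,938.00.
EBIT = €22,778,938.00 − €7,194,700 = €15,584,238.00.
So DOL = total CM / EBIT = €22,778,938.00 / €15,584,238.00 = 1.4617.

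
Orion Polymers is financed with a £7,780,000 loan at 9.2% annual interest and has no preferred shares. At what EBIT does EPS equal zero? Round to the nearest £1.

Annual interest = 9.2% × £7,780,000 = £715,760.00.
Without preferred stock the financial break-even is simply EBIT = interest = £715,760.00.

£715,760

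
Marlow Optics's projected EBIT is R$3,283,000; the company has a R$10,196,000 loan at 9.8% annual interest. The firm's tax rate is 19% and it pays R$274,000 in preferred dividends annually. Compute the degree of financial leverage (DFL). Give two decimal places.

Interest = R$999,208.00.
Preferred dividends grossed up pre-tax: R$274,000 / (1 − 0.19) = R$338,271.60.
DFL = EBIT ÷ [EBIT − I − D_p/(1−t)] = R$3,283,000 ÷ [R$3,283,000 − R$999,208.00 − R$338,271.60] = R$3,283,000 ÷ R$1,945,520.40 = 1.6875.

1.69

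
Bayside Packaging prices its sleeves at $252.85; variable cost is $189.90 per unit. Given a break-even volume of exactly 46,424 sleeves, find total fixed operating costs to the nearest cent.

Contribution margin per unit = $252.85 − $189.90 = $62.95.
Since BE = FC / CM, FC = 46,424 × $62.95 = $2,922,390.80.

$2,922,390.80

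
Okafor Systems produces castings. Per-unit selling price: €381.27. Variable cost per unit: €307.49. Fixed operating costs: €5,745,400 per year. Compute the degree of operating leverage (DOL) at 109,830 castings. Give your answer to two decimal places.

At 109,830 units, contribution = 109,830 × €73.78 = €8,103,257.40.
EBIT = €8,103,257.40 − €5,745,400 = €2,357,857.40.
DOL = contribution ÷ EBIT = €8,103,257.40 ÷ €2,357,857.40 = 3.4367.

3.44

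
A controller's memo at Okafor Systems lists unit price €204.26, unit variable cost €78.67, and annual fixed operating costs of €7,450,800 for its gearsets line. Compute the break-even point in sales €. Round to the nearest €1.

CM per unit = €204.26 − €78.67 = €125.59; CM ratio = €125.59 / €204.26 = 0.6149.
Break-even sales = FC ÷ CM ratio = €7,450,800 × €204.26 / €125.59 = €12,118,006.

€12,118,006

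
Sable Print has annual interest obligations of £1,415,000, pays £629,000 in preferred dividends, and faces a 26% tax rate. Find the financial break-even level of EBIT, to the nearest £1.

Preferred dividends are paid after tax, so their pre-tax equivalent is £629,000 ÷ (1 − 0.26) = £850,000.00.
EPS = 0 when EBIT covers interest plus the pre-tax preferred burden: £1,415,000 + £850,000.00 = £2,265,000.00.

£2,265,000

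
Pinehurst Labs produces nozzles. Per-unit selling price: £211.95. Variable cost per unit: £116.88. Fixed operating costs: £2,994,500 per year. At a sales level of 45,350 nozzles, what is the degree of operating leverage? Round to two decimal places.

At 45,350 units, contribution = 45,350 × £95.07 = £4,311,424.50.
Operating income = contribution − fixed costs = £4,311,424.50 − £2,994,500 = £1,316,924.50.
Degree of operating leverage = £4,311,424.50 / £1,316,924.50 = 3.2739.

3.27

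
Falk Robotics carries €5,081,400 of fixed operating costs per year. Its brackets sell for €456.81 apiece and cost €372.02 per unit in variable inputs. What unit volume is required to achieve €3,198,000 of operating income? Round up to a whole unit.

97,646 brackets

Unit CM = price − variable cost = €456.81 − €372.02 = €84.79.
Units = (FC + target) / CM = (€5,081,400 + €3,198,000) / €84.79 = 97,645.95, so 97,646 brackets.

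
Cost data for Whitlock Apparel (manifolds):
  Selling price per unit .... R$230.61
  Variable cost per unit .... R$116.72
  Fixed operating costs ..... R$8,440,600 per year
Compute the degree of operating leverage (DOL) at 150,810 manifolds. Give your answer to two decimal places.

Total contribution margin = 150,810 × R$113.89 = R$17,175,750.90.
Subtracting fixed costs: EBIT = R$17,175,750.90 − R$8,440,600 = R$8,735,150.90.
Degree of operating leverage = R$17,175,750.90 / R$8,735,150.90 = 1.9663.

1.97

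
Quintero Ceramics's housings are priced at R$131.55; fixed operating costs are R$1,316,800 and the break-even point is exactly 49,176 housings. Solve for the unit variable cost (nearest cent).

R$104.77

Contribution per unit must be FC / Q = R$1,316,800 / 49,176 = R$26.7773.
Variable cost per unit = R$131.55 − R$26.7773 = R$104.77.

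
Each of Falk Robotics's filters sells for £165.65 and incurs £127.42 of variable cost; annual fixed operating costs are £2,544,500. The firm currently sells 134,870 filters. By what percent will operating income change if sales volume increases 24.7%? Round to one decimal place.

+48.8%

Contribution at this volume is 134,870 × £38.23 = £5,156,080.10.
EBIT = £5,156,080.10 − £2,544,500 = £2,611,580.10.
So DOL = total CM / EBIT = £5,156,080.10 / £2,611,580.10 = 1.9743.
%ΔEBIT = DOL × %ΔSales = 1.9743 × +24.7% = +48.8%.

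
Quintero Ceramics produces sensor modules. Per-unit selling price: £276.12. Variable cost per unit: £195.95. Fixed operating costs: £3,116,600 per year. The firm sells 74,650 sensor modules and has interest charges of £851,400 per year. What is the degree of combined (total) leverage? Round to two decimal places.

At 74,650 units, contribution = 74,650 × £80.17 = £5,984,690.50.
Subtracting fixed costs: EBIT = £5,984,690.50 − £3,116,600 = £2,868,090.50. Interest = £851,400.00.
DOL = £5,984,690.50 ÷ £2,868,090.50 = 2.0866; DFL = £2,868,090.50 ÷ £2,016,690.50 = 1.4222.
Combined leverage = 2.0866 × 1.4222 = 2.9676.

2.97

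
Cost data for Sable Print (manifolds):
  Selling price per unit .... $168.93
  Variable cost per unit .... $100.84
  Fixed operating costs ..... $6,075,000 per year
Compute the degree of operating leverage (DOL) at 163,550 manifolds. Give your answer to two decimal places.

Total contribution margin = 163,550 × $68.09 = $11,136,119.50.
Subtracting fixed costs: EBIT = $11,136,119.50 − $6,075,000 = $5,061,119.50.
Degree of operating leverage = $11,136,119.50 / $5,061,119.50 = 2.2003.

2.20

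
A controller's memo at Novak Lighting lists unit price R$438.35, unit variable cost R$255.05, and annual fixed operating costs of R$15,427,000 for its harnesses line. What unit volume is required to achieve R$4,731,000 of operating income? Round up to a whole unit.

Contribution margin per unit = R$438.35 − R$255.05 = R$183.30.
Need Q such that Q × R$183.30 − R$15,427,000 = R$4,731,000, i.e. Q = R$20,158,000 / R$183.30 = 109,972.72 → 109,973.

109,973 harnesses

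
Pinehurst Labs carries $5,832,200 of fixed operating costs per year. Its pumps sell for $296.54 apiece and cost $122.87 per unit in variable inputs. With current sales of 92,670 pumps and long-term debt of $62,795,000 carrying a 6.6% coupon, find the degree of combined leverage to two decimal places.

At 92,670 units, contribution = 92,670 × $173.67 = $16,093,998.90.
Subtracting fixed costs: EBIT = $16,093,998.90 − $5,832,200 = $10,261,798.90. Interest = $4,144,470.00.
DOL = $16,093,998.90 ÷ $10,261,798.90 = 1.5683; DFL = $10,261,798.90 ÷ $6,117,328.90 = 1.6775.
DCL = DOL × DFL = 1.5683 × 1.6775 = 2.6308.

2.63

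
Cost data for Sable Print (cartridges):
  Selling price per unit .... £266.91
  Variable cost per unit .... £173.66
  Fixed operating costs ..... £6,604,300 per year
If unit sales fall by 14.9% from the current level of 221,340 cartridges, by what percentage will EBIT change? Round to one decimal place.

At 221,340 units, contribution = 221,340 × £93.25 = £20,639,955.00.
Operating income = contribution − fixed costs = £20,639,955.00 − £6,604,300 = £14,035,655.00.
DOL = contribution ÷ EBIT = £20,639,955.00 ÷ £14,035,655.00 = 1.4705.
%ΔEBIT = DOL × %ΔSales = 1.4705 × -14.9% = -21.9%.

-21.9%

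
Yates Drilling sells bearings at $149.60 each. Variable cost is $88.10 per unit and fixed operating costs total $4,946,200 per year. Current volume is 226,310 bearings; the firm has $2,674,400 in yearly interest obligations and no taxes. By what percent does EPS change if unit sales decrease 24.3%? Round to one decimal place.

Contribution at this volume is 226,310 × $61.50 = $13,918,065.00.
Subtracting fixed costs: EBIT = $13,918,065.00 − $4,946,200 = $8,971,865.00.
Interest = $2,674,400.00, so EBIT − I = $6,297,465.00.
Degree of combined leverage = contribution ÷ (EBIT − I) = $13,918,065.00 ÷ $6,297,465.00 = 2.2101.
%ΔEPS = DCL × %ΔSales = 2.2101 × -24.3% = -53.7%.

-53.7%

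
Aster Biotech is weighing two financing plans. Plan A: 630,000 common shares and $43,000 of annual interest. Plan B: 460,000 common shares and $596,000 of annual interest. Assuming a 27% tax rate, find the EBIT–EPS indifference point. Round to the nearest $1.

$2,092,353

Set EPS_A = EPS_B: (EBIT − $43,000)(1 − 0.27) ÷ 630,000 = (EBIT − $596,000)(1 − 0.27) ÷ 460,000.
The (1 − t) factor cancels: (EBIT − 43,000) × 460,000 = (EBIT − 596,000) × 630,000.
EBIT × (630,000 − 460,000) = 596,000 × 630,000 − 43,000 × 460,000 = 355,700,000,000, so EBIT = 355,700,000,000 ÷ 170,000 = 2,092,352.94.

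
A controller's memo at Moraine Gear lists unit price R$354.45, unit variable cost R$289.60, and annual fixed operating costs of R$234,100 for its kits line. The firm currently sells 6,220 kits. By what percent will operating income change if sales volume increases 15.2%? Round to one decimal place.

At 6,220 units, contribution = 6,220 × R$64.85 = R$403,367.00.
Subtracting fixed costs: EBIT = R$403,367.00 − R$234,100 = R$169,267.00.
So DOL = total CM / EBIT = R$403,367.00 / R$169,267.00 = 2.3830.
%ΔEBIT = DOL × %ΔSales = 2.3830 × +15.2% = +36.2%.

+36.2%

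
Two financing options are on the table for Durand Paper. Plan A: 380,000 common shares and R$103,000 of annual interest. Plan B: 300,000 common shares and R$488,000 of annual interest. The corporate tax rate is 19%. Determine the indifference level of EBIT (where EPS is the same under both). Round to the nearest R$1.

R$1,931,750

Set EPS_A = EPS_B: (EBIT − R$103,000)(1 − 0.19) ÷ 380,000 = (EBIT − R$488,000)(1 − 0.19) ÷ 300,000.
Cancelling (1 − t) and cross-multiplying: 300,000·(EBIT − 103,000) = 380,000·(EBIT − 488,000).
EBIT × (380,000 − 300,000) = 488,000 × 380,000 − 103,000 × 300,000 = 154,540,000,000, so EBIT = 154,540,000,000 ÷ 80,000 = 1,931,750.00.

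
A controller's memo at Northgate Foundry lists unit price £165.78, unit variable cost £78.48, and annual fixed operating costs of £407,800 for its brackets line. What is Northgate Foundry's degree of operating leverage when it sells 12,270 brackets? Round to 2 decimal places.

1.61

Total contribution margin = 12,270 × £87.30 = £1,071,171.00.
Operating income = contribution − fixed costs = £1,071,171.00 − £407,800 = £663,371.00.
DOL = contribution ÷ EBIT = £1,071,171.00 ÷ £663,371.00 = 1.6147.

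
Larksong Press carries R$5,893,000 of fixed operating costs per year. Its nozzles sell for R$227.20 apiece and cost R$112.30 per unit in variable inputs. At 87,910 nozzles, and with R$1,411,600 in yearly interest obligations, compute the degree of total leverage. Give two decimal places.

3.61

At 87,910 units, contribution = 87,910 × R$114.90 = R$10,100,859.00.
Operating income = contribution − fixed costs = R$10,100,859.00 − R$5,893,000 = R$4,207,859.00. Interest = R$1,411,600.00, so EBIT − I = R$2,796,259.00.
Degree of total leverage = total CM / (EBIT − interest) = R$10,100,859.00 / R$2,796,259.00 = 3.6123.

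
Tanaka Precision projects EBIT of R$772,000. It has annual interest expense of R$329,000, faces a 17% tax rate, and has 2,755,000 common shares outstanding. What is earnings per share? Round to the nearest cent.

R$0.13

Pre-tax income = R$772,000 − R$329,000.00 = R$443,000.00.
Net income = R$443,000.00 × (1 − 0.17) = R$367,690.00.
EPS = R$367,690.00 ÷ 2,755,000 = R$0.13.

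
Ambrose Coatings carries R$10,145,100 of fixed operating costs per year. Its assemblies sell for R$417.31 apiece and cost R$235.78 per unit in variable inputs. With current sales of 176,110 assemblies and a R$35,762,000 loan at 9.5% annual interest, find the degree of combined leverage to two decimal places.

Total contribution margin = 176,110 × R$181.53 = R$31,969,248.30.
EBIT = R$31,969,248.30 − R$10,145,100 = R$21,824,148.30. Interest = R$3,397,390.00, so EBIT − I = R$18,426,758.30.
DCL = contribution ÷ (EBIT − I) = R$31,969,248.30 ÷ R$18,426,758.30 = 1.7349.

1.73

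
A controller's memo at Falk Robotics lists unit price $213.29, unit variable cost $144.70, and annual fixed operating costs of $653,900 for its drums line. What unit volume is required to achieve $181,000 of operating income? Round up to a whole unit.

Unit CM = price − variable cost = $213.29 − $144.70 = $68.59.
Units = (FC + target) / CM = ($653,900 + $181,000) / $68.59 = 12,172.33, so 12,173 drums.

12,173 drums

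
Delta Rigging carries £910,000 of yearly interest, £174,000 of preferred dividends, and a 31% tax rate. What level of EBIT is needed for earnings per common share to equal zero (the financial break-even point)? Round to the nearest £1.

Preferred dividends are paid after tax, so their pre-tax equivalent is £174,000 ÷ (1 − 0.31) = £252,173.91.
EPS = 0 when EBIT covers interest plus the pre-tax preferred burden: £910,000 + £252,173.91 = £1,162,173.91.

£1,162,174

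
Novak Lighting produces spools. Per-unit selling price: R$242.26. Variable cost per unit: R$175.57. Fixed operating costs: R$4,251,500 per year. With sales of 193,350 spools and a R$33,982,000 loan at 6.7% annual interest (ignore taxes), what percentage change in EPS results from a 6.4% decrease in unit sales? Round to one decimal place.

-13.0%

Total contribution margin = 193,350 × R$66.69 = R$12,894,511.50.
EBIT = R$12,894,511.50 − R$4,251,500 = R$8,643,011.50.
After interest of R$2,276,794.00, pre-tax earnings = R$6,366,217.50.
Degree of combined leverage = contribution ÷ (EBIT − I) = R$12,894,511.50 ÷ R$6,366,217.50 = 2.0255.
EPS therefore changes by 2.0255 × (-6.4%) = -13.0%.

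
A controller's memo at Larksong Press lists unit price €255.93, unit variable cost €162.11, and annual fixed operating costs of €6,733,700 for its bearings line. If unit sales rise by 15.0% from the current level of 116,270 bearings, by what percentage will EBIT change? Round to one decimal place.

+39.2%

At 116,270 units, contribution = 116,270 × €93.82 = €10,908,451.40.
Operating income = contribution − fixed costs = €10,908,451.40 − €6,733,700 = €4,174,751.40.
So DOL = total CM / EBIT = €10,908,451.40 / €4,174,751.40 = 2.6130.
So EBIT moves 2.6130 × (+15.0%) = +39.2%.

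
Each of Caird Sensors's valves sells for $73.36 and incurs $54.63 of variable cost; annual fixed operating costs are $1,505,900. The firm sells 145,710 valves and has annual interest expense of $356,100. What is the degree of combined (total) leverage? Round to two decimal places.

At 145,710 units, contribution = 145,710 × $18.73 = $2,729,148.30.
Operating income = contribution − fixed costs = $2,729,148.30 − $1,505,900 = $1,223,248.30. Interest = $356,100.00.
DOL = $2,729,148.30 ÷ $1,223,248.30 = 2.2311; DFL = $1,223,248.30 ÷ $867,148.30 = 1.4107.
Combined leverage = 2.2311 × 1.4107 = 3.1474.

3.15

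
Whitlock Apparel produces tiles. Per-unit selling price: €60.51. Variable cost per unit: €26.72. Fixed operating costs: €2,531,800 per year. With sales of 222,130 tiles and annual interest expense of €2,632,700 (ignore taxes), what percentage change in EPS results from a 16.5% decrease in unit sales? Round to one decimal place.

Total contribution margin = 222,130 × €33.79 = €7,505,772.70.
EBIT = €7,505,772.70 − €2,531,800 = €4,973,972.70.
After interest of €2,632,700.00, pre-tax earnings = €2,341,272.70.
DCL = total CM / (EBIT − I) = €7,505,772.70 / €2,341,272.70 = 3.2059.
%ΔEPS = DCL × %ΔSales = 3.2059 × -16.5% = -52.9%.

-52.9%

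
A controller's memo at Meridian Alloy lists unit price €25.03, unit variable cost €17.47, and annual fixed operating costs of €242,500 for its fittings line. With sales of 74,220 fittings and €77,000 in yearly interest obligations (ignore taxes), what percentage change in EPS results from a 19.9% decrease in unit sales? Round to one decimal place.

Total contribution margin = 74,220 × €7.56 = €561,103.20.
Subtracting fixed costs: EBIT = €561,103.20 − €242,500 = €318,603.20.
After interest of €77,000.00, pre-tax earnings = €241,603.20.
Degree of combined leverage = contribution ÷ (EBIT − I) = €561,103.20 ÷ €241,603.20 = 2.3224.
%ΔEPS = DCL × %ΔSales = 2.3224 × -19.9% = -46.2%.

-46.2%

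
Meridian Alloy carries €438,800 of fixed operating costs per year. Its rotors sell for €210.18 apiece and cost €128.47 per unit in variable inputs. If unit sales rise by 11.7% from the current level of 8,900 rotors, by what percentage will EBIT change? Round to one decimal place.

Contribution at this volume is 8,900 × €81.71 = €727,219.00.
EBIT = €727,219.00 − €438,800 = €288,419.00.
So DOL = total CM / EBIT = €727,219.00 / €288,419.00 = 2.5214.
Operating income changes by 2.5214 × +11.7% = +29.5%.

+29.5%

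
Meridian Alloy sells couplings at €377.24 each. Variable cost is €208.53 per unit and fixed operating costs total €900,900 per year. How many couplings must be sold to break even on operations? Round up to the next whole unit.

Each unit contributes €377.24 − €208.53 = €168.71.
Break-even Q = €900,900 / €168.71 = 5,339.93 → 5,340 couplings.

5,340 couplings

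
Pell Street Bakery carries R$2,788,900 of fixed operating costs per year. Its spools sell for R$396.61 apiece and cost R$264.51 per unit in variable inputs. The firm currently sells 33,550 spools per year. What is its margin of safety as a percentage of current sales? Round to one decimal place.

Contribution margin per unit = R$396.61 − R$264.51 = R$132.10. Break-even units = R$2,788,900 ÷ R$132.10 = 21,112.04; break-even revenue = 21,112.04 × R$396.61 = R$8,373,244.73.
Actual sales revenue = 33,550 × R$396.61 = R$13,306,265.50.
Margin of safety = (R$13,306,265.50 − R$8,373,244.73) ÷ R$13,306,265.50 = 37.1%.

37.1%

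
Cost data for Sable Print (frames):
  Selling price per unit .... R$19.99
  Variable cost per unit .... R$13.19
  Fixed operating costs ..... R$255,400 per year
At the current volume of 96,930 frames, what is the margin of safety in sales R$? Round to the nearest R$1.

Each unit contributes R$19.99 − R$13.19 = R$6.80. Break-even units = R$255,400 ÷ R$6.80 = 37,558.82; break-even revenue = 37,558.82 × R$19.99 = R$750,800.88.
Current sales = 96,930 × R$19.99 = R$1,937,630.70.
Margin of safety = R$1,937,630.70 − R$750,800.88 = R$1,186,830.

R$1,186,830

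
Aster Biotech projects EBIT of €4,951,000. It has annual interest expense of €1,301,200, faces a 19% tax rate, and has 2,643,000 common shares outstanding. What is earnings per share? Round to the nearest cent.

Pre-tax income = €4,951,000 − €1,301,200.00 = €3,649,800.00.
Net income = €3,649,800.00 × (1 − 0.19) = €2,956,338.00.
EPS = €2,956,338.00 ÷ 2,643,000 = €1.12.

€1.12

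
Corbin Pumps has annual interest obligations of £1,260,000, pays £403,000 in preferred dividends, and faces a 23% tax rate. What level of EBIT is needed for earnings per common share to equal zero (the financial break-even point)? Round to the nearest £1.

Preferred dividends are paid after tax, so their pre-tax equivalent is £403,000 ÷ (1 − 0.23) = £523,376.62.
EPS = 0 when EBIT covers interest plus the pre-tax preferred burden: £1,260,000 + £523,376.62 = £1,783,376.62.

£1,783,377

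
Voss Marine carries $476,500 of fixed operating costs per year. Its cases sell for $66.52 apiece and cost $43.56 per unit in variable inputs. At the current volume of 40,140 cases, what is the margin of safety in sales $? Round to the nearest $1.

$1,289,591

Contribution margin per unit = $66.52 − $43.56 = $22.96. Break-even units = $476,500 ÷ $22.96 = 20,753.48; break-even revenue = 20,753.48 × $66.52 = $1,380,521.78.
Actual sales revenue = 40,140 × $66.52 = $2,670,112.80.
Margin of safety = $2,670,112.80 − $1,380,521.78 = $1,289,591.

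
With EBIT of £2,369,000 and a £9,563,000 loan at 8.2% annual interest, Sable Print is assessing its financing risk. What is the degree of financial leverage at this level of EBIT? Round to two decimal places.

Interest = £784,166.00.
Degree of financial leverage = EBIT / (EBIT − interest) = £2,369,000 / £1,584,834.00 = 1.4948.

1.49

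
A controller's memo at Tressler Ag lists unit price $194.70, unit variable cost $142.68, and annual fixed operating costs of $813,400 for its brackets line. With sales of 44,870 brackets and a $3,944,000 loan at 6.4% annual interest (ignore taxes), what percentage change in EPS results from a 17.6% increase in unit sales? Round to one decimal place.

+32.4%

At 44,870 units, contribution = 44,870 × $52.02 = $2,334,137.40.
Operating income = contribution − fixed costs = $2,334,137.40 − $813,400 = $1,520,737.40.
Interest = $252,416.00, so EBIT − I = $1,268,321.40.
DCL = total CM / (EBIT − I) = $2,334,137.40 / $1,268,321.40 = 1.8403.
EPS therefore changes by 1.8403 × (+17.6%) = +32.4%.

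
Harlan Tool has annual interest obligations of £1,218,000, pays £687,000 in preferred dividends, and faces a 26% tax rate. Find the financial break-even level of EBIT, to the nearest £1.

Grossing the preferred dividend up to pre-tax terms: £687,000 / (1 − 0.26) = £928,378.38.
EPS = 0 when EBIT covers interest plus the pre-tax preferred burden: £1,218,000 + £928,378.38 = £2,146,378.38.

£2,146,378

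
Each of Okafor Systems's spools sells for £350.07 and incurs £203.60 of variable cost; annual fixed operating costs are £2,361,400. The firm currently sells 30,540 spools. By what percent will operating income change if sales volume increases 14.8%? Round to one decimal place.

+31.3%

Total contribution margin = 30,540 × £146.47 = £4,473,193.80.
EBIT = £4,473,193.80 − £2,361,400 = £2,111,793.80.
Degree of operating leverage = £4,473,193.80 / £2,111,793.80 = 2.1182.
So EBIT moves 2.1182 × (+14.8%) = +31.3%.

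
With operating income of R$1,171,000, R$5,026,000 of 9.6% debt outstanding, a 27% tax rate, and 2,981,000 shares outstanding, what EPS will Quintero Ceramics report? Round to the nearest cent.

R$0.17

Interest = R$482,496.00, so EBT = R$1,171,000 − R$482,496.00 = R$688,504.00.
Net income = R$688,504.00 × (1 − 0.27) = R$502,607.92.
EPS = R$502,607.92 ÷ 2,981,000 = R$0.17.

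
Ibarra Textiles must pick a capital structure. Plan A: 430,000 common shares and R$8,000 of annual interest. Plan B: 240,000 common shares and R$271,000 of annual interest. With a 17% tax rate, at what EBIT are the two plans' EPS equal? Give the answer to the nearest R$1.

R$603,211

Set EPS_A = EPS_B: (EBIT − R$8,000)(1 − 0.17) ÷ 430,000 = (EBIT − R$271,000)(1 − 0.17) ÷ 240,000.
The (1 − t) factor cancels: (EBIT − 8,000) × 240,000 = (EBIT − 271,000) × 430,000.
EBIT × (430,000 − 240,000) = 271,000 × 430,000 − 8,000 × 240,000 = 114,610,000,000, so EBIT = 114,610,000,000 ÷ 190,000 = 603,210.53.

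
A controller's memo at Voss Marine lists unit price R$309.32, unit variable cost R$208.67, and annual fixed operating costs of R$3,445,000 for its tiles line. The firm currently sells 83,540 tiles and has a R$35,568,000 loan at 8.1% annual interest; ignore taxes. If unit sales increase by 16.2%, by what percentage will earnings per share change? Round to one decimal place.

+65.4%

Contribution at this volume is 83,540 × R$100.65 = R$8,408,301.00.
Subtracting fixed costs: EBIT = R$8,408,301.00 − R$3,445,000 = R$4,963,301.00.
After interest of R$2,881,008.00, pre-tax earnings = R$2,082,293.00.
DCL = total CM / (EBIT − I) = R$8,408,301.00 / R$2,082,293.00 = 4.0380.
%ΔEPS = DCL × %ΔSales = 4.0380 × +16.2% = +65.4%.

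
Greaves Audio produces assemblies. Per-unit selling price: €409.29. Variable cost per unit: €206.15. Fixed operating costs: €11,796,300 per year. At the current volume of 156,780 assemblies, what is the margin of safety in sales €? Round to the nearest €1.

Unit CM = price − variable cost = €409.29 − €206.15 = €203.14. Break-even units = €11,796,300 ÷ €203.14 = 58,069.80; break-even revenue = 58,069.80 × €409.29 = €23,767,390.11.
Actual sales revenue = 156,780 × €409.29 = €64,168,486.20.
Margin of safety = €64,168,486.20 − €23,767,390.11 = €40,401,096.

€40,401,096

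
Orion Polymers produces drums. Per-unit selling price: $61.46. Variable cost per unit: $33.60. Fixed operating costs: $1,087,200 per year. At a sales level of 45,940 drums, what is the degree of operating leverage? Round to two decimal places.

At 45,940 units, contribution = 45,940 × $27.86 = $1,279,888.40.
EBIT = $1,279,888.40 − $1,087,200 = $192,688.40.
Degree of operating leverage = $1,279,888.40 / $192,688.40 = 6.6423.

6.64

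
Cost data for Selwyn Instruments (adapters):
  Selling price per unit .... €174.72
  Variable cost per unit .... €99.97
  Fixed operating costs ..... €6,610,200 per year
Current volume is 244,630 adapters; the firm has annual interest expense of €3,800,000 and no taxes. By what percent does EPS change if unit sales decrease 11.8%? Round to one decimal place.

Total contribution margin = 244,630 × €74.75 = €18,286,092.50.
Operating income = contribution − fixed costs = €18,286,092.50 − €6,610,200 = €11,675,892.50.
Interest = €3,800,000.00, so EBIT − I = €7,875,892.50.
DCL = total CM / (EBIT − I) = €18,286,092.50 / €7,875,892.50 = 2.3218.
EPS therefore changes by 2.3218 × (-11.8%) = -27.4%.

-27.4%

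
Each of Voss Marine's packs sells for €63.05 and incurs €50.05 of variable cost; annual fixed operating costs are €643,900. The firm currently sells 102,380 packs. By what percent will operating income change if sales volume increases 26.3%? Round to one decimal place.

+50.9%

Contribution at this volume is 102,380 × €13.00 = €1,330,940.00.
EBIT = €1,330,940.00 − €643,900 = €687,040.00.
Degree of operating leverage = €1,330,940.00 / €687,040.00 = 1.9372.
Operating income changes by 1.9372 × +26.3% = +50.9%.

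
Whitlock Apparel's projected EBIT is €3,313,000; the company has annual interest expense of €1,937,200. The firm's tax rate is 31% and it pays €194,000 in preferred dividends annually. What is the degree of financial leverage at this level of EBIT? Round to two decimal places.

3.03

Interest = €1,937,200.00.
Pre-tax preferred-dividend burden = €194,000 ÷ (1 − 0.31) = €281,159.42.
DFL = EBIT ÷ [EBIT − I − D_p/(1−t)] = €3,313,000 ÷ [€3,313,000 − €1,937,200.00 − €281,159.42] = €3,313,000 ÷ €1,094,640.58 = 3.0266.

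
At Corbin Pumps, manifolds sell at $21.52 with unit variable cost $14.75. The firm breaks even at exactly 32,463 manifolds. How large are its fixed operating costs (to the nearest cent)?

$219,774.51

Contribution margin per unit = $21.52 − $14.75 = $6.77.
Fixed costs = break-even units × CM = 32,463 × $6.77 = $219,774.51.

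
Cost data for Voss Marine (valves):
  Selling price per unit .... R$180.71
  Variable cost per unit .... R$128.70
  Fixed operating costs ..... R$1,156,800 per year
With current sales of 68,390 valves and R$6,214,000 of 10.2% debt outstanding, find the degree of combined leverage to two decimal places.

2.01

At 68,390 units, contribution = 68,390 × R$52.01 = R$3,556,963.90.
EBIT = R$3,556,963.90 − R$1,156,800 = R$2,400,163.90. Interest = R$633,828.00, so EBIT − I = R$1,766,335.90.
DCL = contribution ÷ (EBIT − I) = R$3,556,963.90 ÷ R$1,766,335.90 = 2.0138.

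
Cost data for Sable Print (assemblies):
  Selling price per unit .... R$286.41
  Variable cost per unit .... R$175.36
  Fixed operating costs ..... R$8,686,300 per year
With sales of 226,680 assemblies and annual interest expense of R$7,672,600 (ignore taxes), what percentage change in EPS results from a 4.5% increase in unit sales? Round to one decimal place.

Total contribution margin = 226,680 × R$111.05 = R$25,172,814.00.
EBIT = R$25,172,814.00 − R$8,686,300 = R$16,486,514.00.
After interest of R$7,672,600.00, pre-tax earnings = R$8,813,914.00.
DCL = total CM / (EBIT − I) = R$25,172,814.00 / R$8,813,914.00 = 2.8560.
EPS therefore changes by 2.8560 × (+4.5%) = +12.9%.

+12.9%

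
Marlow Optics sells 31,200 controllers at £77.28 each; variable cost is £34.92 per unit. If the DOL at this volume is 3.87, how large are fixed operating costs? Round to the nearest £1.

£980,125

At 31,200 units, contribution = 31,200 × £42.36 = £1,321,632.00.
DOL = contribution / EBIT, so EBIT = £1,321,632.00 / 3.87 = £341,506.98.
And FC = contribution − EBIT = £1,321,632.00 − £341,506.98 = £980,125.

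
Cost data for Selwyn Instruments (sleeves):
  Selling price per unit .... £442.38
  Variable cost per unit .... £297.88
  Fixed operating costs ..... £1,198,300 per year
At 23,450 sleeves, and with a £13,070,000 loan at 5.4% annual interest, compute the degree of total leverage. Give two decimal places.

2.28

Contribution at this volume is 23,450 × £144.50 = £3,388,525.00.
Operating income = contribution − fixed costs = £3,388,525.00 − £1,198,300 = £2,190,225.00. Interest = £705,780.00.
DOL = £3,388,525.00 ÷ £2,190,225.00 = 1.5471; DFL = £2,190,225.00 ÷ £1,484,445.00 = 1.4755.
DCL = DOL × DFL = 1.5471 × 1.4755 = 2.2827.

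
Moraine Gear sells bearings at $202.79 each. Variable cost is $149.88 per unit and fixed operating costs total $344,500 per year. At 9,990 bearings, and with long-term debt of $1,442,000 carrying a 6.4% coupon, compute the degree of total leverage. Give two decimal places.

5.76

At 9,990 units, contribution = 9,990 × $52.91 = $528,570.90.
Operating income = contribution − fixed costs = $528,570.90 − $344,500 = $184,070.90. Interest = $92,288.00.
DOL = $528,570.90 ÷ $184,070.90 = 2.8716; DFL = $184,070.90 ÷ $91,782.90 = 2.0055.
Combined leverage = 2.8716 × 2.0055 = 5.7590.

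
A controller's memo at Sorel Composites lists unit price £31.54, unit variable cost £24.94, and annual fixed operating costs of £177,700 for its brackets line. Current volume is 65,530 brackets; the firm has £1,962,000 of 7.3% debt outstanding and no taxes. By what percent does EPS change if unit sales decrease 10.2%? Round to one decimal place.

At 65,530 units, contribution = 65,530 × £6.60 = £432,498.00.
Operating income = contribution − fixed costs = £432,498.00 − £177,700 = £254,798.00.
Interest = £143,226.00, so EBIT − I = £111,572.00.
Degree of combined leverage = contribution ÷ (EBIT − I) = £432,498.00 ÷ £111,572.00 = 3.8764.
%ΔEPS = DCL × %ΔSales = 3.8764 × -10.2% = -39.5%.

-39.5%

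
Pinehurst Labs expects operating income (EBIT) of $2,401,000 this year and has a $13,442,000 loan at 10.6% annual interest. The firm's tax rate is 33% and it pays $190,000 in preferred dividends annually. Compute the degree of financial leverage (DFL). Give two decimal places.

Annual interest charges come to $1,424,852.00.
Pre-tax preferred-dividend burden = $190,000 ÷ (1 − 0.33) = $283,582.09.
DFL = EBIT ÷ [EBIT − I − D_p/(1−t)] = $2,401,000 ÷ [$2,401,000 − $1,424,852.00 − $283,582.09] = $2,401,000 ÷ $692,565.91 = 3.4668.

3.47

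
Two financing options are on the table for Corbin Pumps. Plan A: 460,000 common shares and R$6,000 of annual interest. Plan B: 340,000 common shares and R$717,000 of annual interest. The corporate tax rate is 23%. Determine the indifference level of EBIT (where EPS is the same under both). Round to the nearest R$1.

At indifference, (EBIT − 6,000)(1 − t)/460,000 = (EBIT − 717,000)(1 − t)/340,000.
The (1 − t) factor cancels: (EBIT − 6,000) × 340,000 = (EBIT − 717,000) × 460,000.
EBIT × (460,000 − 340,000) = 717,000 × 460,000 − 6,000 × 340,000 = 327,780,000,000, so EBIT = 327,780,000,000 ÷ 120,000 = 2,731,500.00.

R$2,731,500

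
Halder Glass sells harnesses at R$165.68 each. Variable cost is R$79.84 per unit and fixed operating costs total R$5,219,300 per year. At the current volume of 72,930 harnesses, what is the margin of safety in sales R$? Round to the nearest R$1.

R$2,009,258

Unit CM = price − variable cost = R$165.68 − R$79.84 = R$85.84. Break-even units = R$5,219,300 ÷ R$85.84 = 60,802.66; break-even revenue = 60,802.66 × R$165.68 = R$10,073,784.06.
Current sales = 72,930 × R$165.68 = R$12,083,042.40.
Margin of safety = R$12,083,042.40 − R$10,073,784.06 = R$2,009,258.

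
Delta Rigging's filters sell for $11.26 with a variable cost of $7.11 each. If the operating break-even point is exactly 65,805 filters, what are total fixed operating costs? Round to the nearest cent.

Contribution margin per unit = $11.26 − $7.11 = $4.15.
Fixed costs = break-even units × CM = 65,805 × $4.15 = $273,090.75.

$273,090.75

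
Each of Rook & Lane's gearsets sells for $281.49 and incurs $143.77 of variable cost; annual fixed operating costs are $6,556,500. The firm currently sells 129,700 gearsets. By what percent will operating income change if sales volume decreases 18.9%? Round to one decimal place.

-29.9%

At 129,700 units, contribution = 129,700 × $137.72 = $17,862,284.00.
Operating income = contribution − fixed costs = $17,862,284.00 − $6,556,500 = $11,305,784.00.
Degree of operating leverage = $17,862,284.00 / $11,305,784.00 = 1.5799.
So EBIT moves 1.5799 × (-18.9%) = -29.9%.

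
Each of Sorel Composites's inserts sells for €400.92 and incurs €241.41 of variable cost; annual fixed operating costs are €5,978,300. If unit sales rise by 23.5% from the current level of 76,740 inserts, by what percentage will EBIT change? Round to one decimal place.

Total contribution margin = 76,740 × €159.51 = €12,240,797.40.
Subtracting fixed costs: EBIT = €12,240,797.40 − €5,978,300 = €6,262,497.40.
So DOL = total CM / EBIT = €12,240,797.40 / €6,262,497.40 = 1.9546.
Operating income changes by 1.9546 × +23.5% = +45.9%.

+45.9%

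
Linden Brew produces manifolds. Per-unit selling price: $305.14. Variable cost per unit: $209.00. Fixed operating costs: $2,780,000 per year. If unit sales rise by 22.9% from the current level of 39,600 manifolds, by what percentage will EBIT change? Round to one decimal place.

Total contribution margin = 39,600 × $96.14 = $3,807,144.00.
EBIT = $3,807,144.00 − $2,780,000 = $1,027,144.00.
Degree of operating leverage = $3,807,144.00 / $1,027,144.00 = 3.7065.
%ΔEBIT = DOL × %ΔSales = 3.7065 × +22.9% = +84.9%.

+84.9%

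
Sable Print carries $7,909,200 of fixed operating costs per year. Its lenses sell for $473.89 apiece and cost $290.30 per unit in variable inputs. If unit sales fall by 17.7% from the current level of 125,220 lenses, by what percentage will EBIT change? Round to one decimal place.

-27.0%

At 125,220 units, contribution = 125,220 × $183.59 = $22,989,139.80.
EBIT = $22,989,139.80 − $7,909,200 = $15,079,939.80.
So DOL = total CM / EBIT = $22,989,139.80 / $15,079,939.80 = 1.5245.
So EBIT moves 1.5245 × (-17.7%) = -27.0%.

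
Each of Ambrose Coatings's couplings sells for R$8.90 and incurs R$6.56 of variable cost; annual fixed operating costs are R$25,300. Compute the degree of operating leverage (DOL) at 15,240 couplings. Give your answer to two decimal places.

Total contribution margin = 15,240 × R$2.34 = R$35,661.60.
Operating income = contribution − fixed costs = R$35,661.60 − R$25,300 = R$10,361.60.
DOL = contribution ÷ EBIT = R$35,661.60 ÷ R$10,361.60 = 3.4417.

3.44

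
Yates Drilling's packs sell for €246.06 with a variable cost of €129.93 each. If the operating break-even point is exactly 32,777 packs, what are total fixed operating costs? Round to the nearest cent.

Each unit contributes €246.06 − €129.93 = €116.13.
Since BE = FC / CM, FC = 32,777 × €116.13 = €3,806,393.01.

€3,806,393.01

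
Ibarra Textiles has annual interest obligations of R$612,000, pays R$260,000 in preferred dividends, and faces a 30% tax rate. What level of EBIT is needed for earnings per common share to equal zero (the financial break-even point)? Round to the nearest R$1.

Grossing the preferred dividend up to pre-tax terms: R$260,000 / (1 − 0.30) = R$371,428.57.
EPS = 0 when EBIT covers interest plus the pre-tax preferred burden: R$612,000 + R$371,428.57 = R$983,428.57.

R$983,429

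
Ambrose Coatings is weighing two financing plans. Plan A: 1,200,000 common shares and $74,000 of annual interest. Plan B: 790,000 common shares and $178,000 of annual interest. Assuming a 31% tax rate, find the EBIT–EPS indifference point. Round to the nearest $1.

Set EPS_A = EPS_B: (EBIT − $74,000)(1 − 0.31) ÷ 1,200,000 = (EBIT − $178,000)(1 − 0.31) ÷ 790,000.
The (1 − t) factor cancels: (EBIT − 74,000) × 790,000 = (EBIT − 178,000) × 1,200,000.
EBIT × (1,200,000 − 790,000) = 178,000 × 1,200,000 − 74,000 × 790,000 = 155,140,000,000, so EBIT = 155,140,000,000 ÷ 410,000 = 378,390.24.

$378,390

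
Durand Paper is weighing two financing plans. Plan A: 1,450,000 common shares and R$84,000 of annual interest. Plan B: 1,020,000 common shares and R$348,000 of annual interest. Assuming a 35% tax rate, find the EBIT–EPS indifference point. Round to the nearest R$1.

R$974,233

Set EPS_A = EPS_B: (EBIT − R$84,000)(1 − 0.35) ÷ 1,450,000 = (EBIT − R$348,000)(1 − 0.35) ÷ 1,020,000.
The (1 − t) factor cancels: (EBIT − 84,000) × 1,020,000 = (EBIT − 348,000) × 1,450,000.
Solving, EBIT = (348,000·1,450,000 − 84,000·1,020,000) / (1,450,000 − 1,020,000) = 418,920,000,000 / 430,000 = 974,232.56.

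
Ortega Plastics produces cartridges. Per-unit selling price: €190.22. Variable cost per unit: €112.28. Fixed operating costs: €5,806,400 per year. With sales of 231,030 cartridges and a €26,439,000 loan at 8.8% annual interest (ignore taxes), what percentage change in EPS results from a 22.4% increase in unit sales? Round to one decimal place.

+40.9%

At 231,030 units, contribution = 231,030 × €77.94 = €18,006,478.20.
Operating income = contribution − fixed costs = €18,006,478.20 − €5,806,400 = €12,200,078.20.
Interest = €2,326,632.00, so EBIT − I = €9,873,446.20.
DCL = total CM / (EBIT − I) = €18,006,478.20 / €9,873,446.20 = 1.8237.
EPS therefore changes by 1.8237 × (+22.4%) = +40.9%.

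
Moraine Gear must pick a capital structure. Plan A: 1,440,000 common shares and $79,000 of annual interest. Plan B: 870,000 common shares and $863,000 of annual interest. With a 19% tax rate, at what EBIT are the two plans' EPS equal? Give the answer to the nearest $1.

$2,059,632

At indifference, (EBIT − 79,000)(1 − t)/1,440,000 = (EBIT − 863,000)(1 − t)/870,000.
Cancelling (1 − t) and cross-multiplying: 870,000·(EBIT − 79,000) = 1,440,000·(EBIT − 863,000).
EBIT × (1,440,000 − 870,000) = 863,000 × 1,440,000 − 79,000 × 870,000 = 1,173,990,000,000, so EBIT = 1,173,990,000,000 ÷ 570,000 = 2,059,631.58.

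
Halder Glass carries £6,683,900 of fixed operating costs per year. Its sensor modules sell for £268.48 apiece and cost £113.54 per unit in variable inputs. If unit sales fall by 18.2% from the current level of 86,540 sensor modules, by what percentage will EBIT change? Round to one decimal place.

At 86,540 units, contribution = 86,540 × £154.94 = £13,408,507.60.
EBIT = £13,408,507.60 − £6,683,900 = £6,724,607.60.
So DOL = total CM / EBIT = £13,408,507.60 / £6,724,607.60 = 1.9939.
Operating income changes by 1.9939 × -18.2% = -36.3%.

-36.3%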